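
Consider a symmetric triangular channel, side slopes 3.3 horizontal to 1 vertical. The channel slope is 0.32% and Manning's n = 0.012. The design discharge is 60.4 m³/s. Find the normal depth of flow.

Manning's equation rearranged: A R^(2/3) = nQ / (1·√S) = 0.012 × 60.4 / (√0.0032) = 12.81.
Try y = 1.49 m: A R^(2/3) = 5.847 — too small.
Try y = 2.55 m: A R^(2/3) = 24.5 — too large.
Try y = 2 m: A R^(2/3) = 12.82 — ≈ 12.81.

y_n = 2 m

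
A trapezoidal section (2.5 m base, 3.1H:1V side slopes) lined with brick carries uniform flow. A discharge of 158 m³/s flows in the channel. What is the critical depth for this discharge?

y_c = 3.13 m

At critical depth, Q² T / (g A³) = 1, i.e. A³/T = Q²/g = 158²/9.81 = 2545.
Try y = 3.47 m: A³/T = 4054 — over.
Try y = 2.44 m: A³/T = 840 — short.
Try y = 3.13 m: A³/T = 2544 — ≈ 2545.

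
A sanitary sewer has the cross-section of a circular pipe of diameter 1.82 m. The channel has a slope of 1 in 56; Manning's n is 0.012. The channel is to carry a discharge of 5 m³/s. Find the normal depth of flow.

Manning's equation rearranged: A R^(2/3) = nQ / (1·√S) = 0.012 × 5 / (√0.01786) = 0.449.
Trying y = 0.528 m: A R^(2/3) = 0.2824 — short.
Trying y = 0.673 m: A R^(2/3) = 0.4486 — ≈ 0.449.

y_n = 0.673 m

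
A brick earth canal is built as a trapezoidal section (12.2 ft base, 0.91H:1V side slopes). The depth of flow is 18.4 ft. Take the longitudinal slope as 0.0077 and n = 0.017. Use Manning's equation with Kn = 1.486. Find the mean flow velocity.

With bottom width b = 12.2 ft and side slope z = 0.91: A = (b + zy)y = (12.2 + 0.91×18.4)×18.4 = 532.6 ft²; P = b + 2y√(1+z²) = 12.2 + 2×18.4×1.352 = 61.96 ft.
Hydraulic radius R = A/P = 532.6/61.96 = 8.596 ft.
From Manning's equation, V = (1.486/n) R^(2/3) S^(1/2) = (1.486/0.017) × 8.596^(2/3) × 0.0077^(1/2) = 32.2 ft/s.

V = 32.2 ft/s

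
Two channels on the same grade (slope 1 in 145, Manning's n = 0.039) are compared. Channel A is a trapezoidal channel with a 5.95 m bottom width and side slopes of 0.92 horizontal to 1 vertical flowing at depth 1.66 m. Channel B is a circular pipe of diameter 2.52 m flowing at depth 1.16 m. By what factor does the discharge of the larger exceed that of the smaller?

8.76

Channel A: With bottom width b = 5.95 m and side slope z = 0.92: A = (b + zy)y = (5.95 + 0.92×1.66)×1.66 = 12.41 m²; P = b + 2y√(1+z²) = 5.95 + 2×1.66×1.359 = 10.46 m. Hydraulic radius R = A/P = 12.41/10.46 = 1.186 m. Q_A = (1/0.039)·12.41·1.186^(2/3)·√0.006897 = 29.62 m³/s.
Channel B: For a circular section of diameter D = 2.52 m at depth y = 1.16 m, the central angle is θ = 2 arccos(1 − 2y/D) = 2.983 rad. Then A = (D²/8)(θ − sin θ) = 2.242 m² and P = Dθ/2 = 3.758 m. Hydraulic radius R = A/P = 2.242/3.758 = 0.5966 m. Q_B = (1/0.039)·2.242·0.5966^(2/3)·√0.006897 = 3.383 m³/s.
The larger discharge is 29.62 m³/s and the smaller is 3.383 m³/s; the ratio is 8.76.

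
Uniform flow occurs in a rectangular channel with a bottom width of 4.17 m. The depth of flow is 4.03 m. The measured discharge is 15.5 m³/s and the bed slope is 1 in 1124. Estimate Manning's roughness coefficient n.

n = 0.04

Flow area A = b·y = 4.17 × 4.03 = 16.81 m². Wetted perimeter P = b + 2y = 4.17 + 2×4.03 = 12.23 m.
Hydraulic radius R = A/P = 16.81/12.23 = 1.374 m.
Rearranging Manning's equation: n = (1/Q) A R^(2/3) S^(1/2) = (1/15.5) × 16.81 × 1.374^(2/3) × √0.0008897 = 0.04.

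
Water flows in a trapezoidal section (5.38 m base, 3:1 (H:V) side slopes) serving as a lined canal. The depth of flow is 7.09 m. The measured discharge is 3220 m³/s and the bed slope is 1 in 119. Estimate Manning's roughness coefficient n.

n = 0.013

With bottom width b = 5.38 m and side slope z = 3: A = (b + zy)y = (5.38 + 3×7.09)×7.09 = 188.9 m²; P = b + 2y√(1+z²) = 5.38 + 2×7.09×3.162 = 50.22 m.
Hydraulic radius R = A/P = 188.9/50.22 = 3.762 m.
Rearranging Manning's equation: n = (1/Q) A R^(2/3) S^(1/2) = (1/3220) × 188.9 × 3.762^(2/3) × √0.008403 = 0.013.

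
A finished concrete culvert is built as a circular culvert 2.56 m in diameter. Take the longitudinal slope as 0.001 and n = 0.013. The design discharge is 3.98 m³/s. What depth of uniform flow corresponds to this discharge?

y_n = 1.17 m

Manning's equation rearranged: A R^(2/3) = nQ / (1·√S) = 0.013 × 3.98 / (√0.001) = 1.636.
Try y = 1.4 m: A R^(2/3) = 2.218 — high.
Try y = 0.943 m: A R^(2/3) = 1.106 — low.
Try y = 1.17 m: A R^(2/3) = 1.636 — close enough.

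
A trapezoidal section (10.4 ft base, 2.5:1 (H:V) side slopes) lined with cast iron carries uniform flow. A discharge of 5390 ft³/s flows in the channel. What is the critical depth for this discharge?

At critical depth, Q² T / (g A³) = 1, i.e. A³/T = Q²/g = 5390²/32.2 = 902200.
Trying y = 12.4 ft: A³/T = 1869000 — over.
Trying y = 9.38 ft: A³/T = 558600 — short.
Trying y = 10.5 ft: A³/T = 906000 — close enough.

y_c = 10.5 ft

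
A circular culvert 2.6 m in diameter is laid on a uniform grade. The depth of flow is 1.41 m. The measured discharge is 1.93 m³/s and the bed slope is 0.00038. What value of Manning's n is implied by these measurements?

n = 0.023

For a circular section of diameter D = 2.6 m at depth y = 1.41 m, the central angle is θ = 2 arccos(1 − 2y/D) = 3.311 rad. Then A = (D²/8)(θ − sin θ) = 2.94 m² and P = Dθ/2 = 4.304 m.
Hydraulic radius R = A/P = 2.94/4.304 = 0.6831 m.
Rearranging Manning's equation: n = (1/Q) A R^(2/3) S^(1/2) = (1/1.93) × 2.94 × 0.6831^(2/3) × √0.00038 = 0.023.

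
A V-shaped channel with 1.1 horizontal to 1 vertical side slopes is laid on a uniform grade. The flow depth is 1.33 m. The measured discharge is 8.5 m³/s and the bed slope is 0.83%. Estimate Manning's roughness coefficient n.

For a triangular section with side slope z = 1.1: A = zy² = 1.1×1.33² = 1.946 m²; P = 2y√(1+z²) = 2×1.33×1.487 = 3.954 m.
Hydraulic radius R = A/P = 1.946/3.954 = 0.4921 m.
Rearranging Manning's equation: n = (1/Q) A R^(2/3) S^(1/2) = (1/8.5) × 1.946 × 0.4921^(2/3) × √0.0083 = 0.013.

n = 0.013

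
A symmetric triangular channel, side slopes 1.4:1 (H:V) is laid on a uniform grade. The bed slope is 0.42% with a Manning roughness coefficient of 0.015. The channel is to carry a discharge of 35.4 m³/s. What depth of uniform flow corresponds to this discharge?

y_n = 2.43 m

Manning's equation rearranged: A R^(2/3) = nQ / (1·√S) = 0.015 × 35.4 / (√0.0042) = 8.194.
At y = 2.99 m: A R^(2/3) = 14.26 — over.
At y = 2.43 m: A R^(2/3) = 8.204 — ≈ 8.194.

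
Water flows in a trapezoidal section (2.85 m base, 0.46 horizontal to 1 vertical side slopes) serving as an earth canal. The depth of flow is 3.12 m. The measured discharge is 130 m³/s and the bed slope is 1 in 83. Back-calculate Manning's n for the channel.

n = 0.014

With bottom width b = 2.85 m and side slope z = 0.46: A = (b + zy)y = (2.85 + 0.46×3.12)×3.12 = 13.37 m²; P = b + 2y√(1+z²) = 2.85 + 2×3.12×1.101 = 9.719 m.
Hydraulic radius R = A/P = 13.37/9.719 = 1.376 m.
Rearranging Manning's equation: n = (1/Q) A R^(2/3) S^(1/2) = (1/130) × 13.37 × 1.376^(2/3) × √0.01205 = 0.014.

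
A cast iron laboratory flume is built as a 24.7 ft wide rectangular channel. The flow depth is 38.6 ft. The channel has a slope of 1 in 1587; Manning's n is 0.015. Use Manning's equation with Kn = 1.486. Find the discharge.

Q = 10500 ft³/s

Flow area A = b·y = 24.7 × 38.6 = 953.4 ft². Wetted perimeter P = b + 2y = 24.7 + 2×38.6 = 101.9 ft.
Hydraulic radius R = A/P = 953.4/101.9 = 9.356 ft.
Manning's equation: Q = (1.486/n) A R^(2/3) S^(1/2) = (1.486/0.015) × 953.4 × 9.356^(2/3) × 0.0006301^(1/2) = 10500 ft³/s.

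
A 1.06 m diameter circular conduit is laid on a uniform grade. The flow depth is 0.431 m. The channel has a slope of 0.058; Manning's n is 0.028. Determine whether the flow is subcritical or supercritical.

For a circular section of diameter D = 1.06 m at depth y = 0.431 m, the central angle is θ = 2 arccos(1 − 2y/D) = 2.766 rad. Then A = (D²/8)(θ − sin θ) = 0.3369 m² and P = Dθ/2 = 1.466 m.
Hydraulic radius R = A/P = 0.3369/1.466 = 0.2298 m.
V = (1/n) R^(2/3) √S = (1/0.028) × 0.2298^(2/3) × √0.058 = 3.227 m/s. Hydraulic depth D_h = A/T = 0.3369/1.041 = 0.3235 m.
Froude number Fr = V/√(g·D_h) = 3.227/√(9.81×0.3235) = 1.81, which is greater than 1, so the flow is supercritical.

supercritical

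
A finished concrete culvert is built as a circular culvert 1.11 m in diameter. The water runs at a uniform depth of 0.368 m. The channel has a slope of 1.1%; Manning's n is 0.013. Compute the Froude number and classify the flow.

For a circular section of diameter D = 1.11 m at depth y = 0.368 m, the central angle is θ = 2 arccos(1 − 2y/D) = 2.454 rad. Then A = (D²/8)(θ − sin θ) = 0.2803 m² and P = Dθ/2 = 1.362 m.
Hydraulic radius R = A/P = 0.2803/1.362 = 0.2058 m.
V = (1/n) R^(2/3) √S = (1/0.013) × 0.2058^(2/3) × √0.011 = 2.812 m/s. Hydraulic depth D_h = A/T = 0.2803/1.045 = 0.2682 m.
Froude number Fr = V/√(g·D_h) = 2.812/√(9.81×0.2682) = 1.73, which is greater than 1, so the flow is supercritical.

supercritical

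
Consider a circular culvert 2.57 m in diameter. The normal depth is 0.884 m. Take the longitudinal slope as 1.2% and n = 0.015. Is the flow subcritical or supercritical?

For a circular section of diameter D = 2.57 m at depth y = 0.884 m, the central angle is θ = 2 arccos(1 − 2y/D) = 2.507 rad. Then A = (D²/8)(θ − sin θ) = 1.58 m² and P = Dθ/2 = 3.221 m.
Hydraulic radius R = A/P = 1.58/3.221 = 0.4905 m.
V = (1/n) R^(2/3) √S = (1/0.015) × 0.4905^(2/3) × √0.012 = 4.542 m/s. Hydraulic depth D_h = A/T = 1.58/2.442 = 0.6472 m.
Froude number Fr = V/√(g·D_h) = 4.542/√(9.81×0.6472) = 1.8, which is greater than 1, so the flow is supercritical.

supercritical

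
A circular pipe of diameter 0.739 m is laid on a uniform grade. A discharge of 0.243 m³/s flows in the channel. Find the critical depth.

At critical depth, Q² T / (g A³) = 1, i.e. A³/T = Q²/g = 0.243²/9.81 = 0.006019.
Try y = 0.23 m: A³/T = 0.002158 — too small.
Try y = 0.37 m: A³/T = 0.01342 — too large.
Try y = 0.3 m: A³/T = 0.006011 — close enough.

y_c = 0.3 m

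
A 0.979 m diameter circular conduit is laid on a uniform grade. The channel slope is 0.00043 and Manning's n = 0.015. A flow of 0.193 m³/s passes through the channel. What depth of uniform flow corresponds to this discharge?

Manning's equation rearranged: A R^(2/3) = nQ / (1·√S) = 0.015 × 0.193 / (√0.00043) = 0.1396.
Try y = 0.426 m: A R^(2/3) = 0.1156 — low.
Try y = 0.567 m: A R^(2/3) = 0.1873 — high.
Try y = 0.474 m: A R^(2/3) = 0.1394 — close enough.

y_n = 0.474 m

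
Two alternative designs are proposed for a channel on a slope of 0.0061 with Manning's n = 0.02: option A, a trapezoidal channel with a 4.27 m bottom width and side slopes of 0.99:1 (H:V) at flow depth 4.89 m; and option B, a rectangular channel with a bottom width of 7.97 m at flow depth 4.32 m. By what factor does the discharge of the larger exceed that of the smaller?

1.45

Channel A: With bottom width b = 4.27 m and side slope z = 0.99: A = (b + zy)y = (4.27 + 0.99×4.89)×4.89 = 44.55 m²; P = b + 2y√(1+z²) = 4.27 + 2×4.89×1.407 = 18.03 m. Hydraulic radius R = A/P = 44.55/18.03 = 2.471 m. Q_A = (1/0.02)·44.55·2.471^(2/3)·√0.0061 = 318 m³/s.
Channel B: Flow area A = b·y = 7.97 × 4.32 = 34.43 m². Wetted perimeter P = b + 2y = 7.97 + 2×4.32 = 16.61 m. Hydraulic radius R = A/P = 34.43/16.61 = 2.073 m. Q_B = (1/0.02)·34.43·2.073^(2/3)·√0.0061 = 218.6 m³/s.
The larger discharge is 318 m³/s and the smaller is 218.6 m³/s; the ratio is 1.45.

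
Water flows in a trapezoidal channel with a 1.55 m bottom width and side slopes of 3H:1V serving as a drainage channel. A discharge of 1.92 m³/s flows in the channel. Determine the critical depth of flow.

y_c = 0.412 m

At critical depth, Q² T / (g A³) = 1, i.e. A³/T = Q²/g = 1.92²/9.81 = 0.3758.
Trying y = 0.354 m: A³/T = 0.2152 — short.
Trying y = 0.48 m: A³/T = 0.6673 — over.
Trying y = 0.412 m: A³/T = 0.376 — close enough.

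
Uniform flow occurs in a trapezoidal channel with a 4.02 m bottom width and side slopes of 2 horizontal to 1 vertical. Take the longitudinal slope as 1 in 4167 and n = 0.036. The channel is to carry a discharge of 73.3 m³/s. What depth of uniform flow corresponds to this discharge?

y_n = 5.54 m

Manning's equation rearranged: A R^(2/3) = nQ / (1·√S) = 0.036 × 73.3 / (√0.00024) = 170.3.
Try y = 7.01 m: A R^(2/3) = 295.7 — high.
Try y = 4.87 m: A R^(2/3) = 126.6 — low.
Try y = 5.54 m: A R^(2/3) = 170.3 — close enough.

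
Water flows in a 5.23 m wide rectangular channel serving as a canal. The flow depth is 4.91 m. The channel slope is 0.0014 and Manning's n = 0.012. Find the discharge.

Flow area A = b·y = 5.23 × 4.91 = 25.68 m². Wetted perimeter P = b + 2y = 5.23 + 2×4.91 = 15.05 m.
Hydraulic radius R = A/P = 25.68/15.05 = 1.706 m.
Manning's equation: Q = (1/n) A R^(2/3) S^(1/2) = (1/0.012) × 25.68 × 1.706^(2/3) × 0.0014^(1/2) = 114 m³/s.

Q = 114 m³/s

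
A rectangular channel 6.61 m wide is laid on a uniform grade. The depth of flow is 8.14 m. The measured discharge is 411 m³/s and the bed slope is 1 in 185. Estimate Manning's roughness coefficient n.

n = 0.017

Flow area A = b·y = 6.61 × 8.14 = 53.81 m². Wetted perimeter P = b + 2y = 6.61 + 2×8.14 = 22.89 m.
Hydraulic radius R = A/P = 53.81/22.89 = 2.351 m.
Rearranging Manning's equation: n = (1/Q) A R^(2/3) S^(1/2) = (1/411) × 53.81 × 2.351^(2/3) × √0.005405 = 0.017.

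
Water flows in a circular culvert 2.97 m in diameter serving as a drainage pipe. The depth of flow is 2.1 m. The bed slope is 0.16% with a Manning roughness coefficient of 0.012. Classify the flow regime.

subcritical

For a circular section of diameter D = 2.97 m at depth y = 2.1 m, the central angle is θ = 2 arccos(1 − 2y/D) = 3.996 rad. Then A = (D²/8)(θ − sin θ) = 5.237 m² and P = Dθ/2 = 5.933 m.
Hydraulic radius R = A/P = 5.237/5.933 = 0.8826 m.
V = (1/n) R^(2/3) √S = (1/0.012) × 0.8826^(2/3) × √0.0016 = 3.067 m/s. Hydraulic depth D_h = A/T = 5.237/2.703 = 1.937 m.
Froude number Fr = V/√(g·D_h) = 3.067/√(9.81×1.937) = 0.704, which is less than 1, so the flow is subcritical.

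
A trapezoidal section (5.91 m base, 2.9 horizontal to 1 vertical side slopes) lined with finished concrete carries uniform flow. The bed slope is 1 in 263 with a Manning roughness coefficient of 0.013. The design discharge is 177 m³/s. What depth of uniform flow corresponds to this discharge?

y_n = 2.31 m

Manning's equation rearranged: A R^(2/3) = nQ / (1·√S) = 0.013 × 177 / (√0.003802) = 37.32.
Try y = 2.87 m: A R^(2/3) = 59.02 — high.
Try y = 1.76 m: A R^(2/3) = 21.4 — low.
Try y = 2.31 m: A R^(2/3) = 37.32 — close enough.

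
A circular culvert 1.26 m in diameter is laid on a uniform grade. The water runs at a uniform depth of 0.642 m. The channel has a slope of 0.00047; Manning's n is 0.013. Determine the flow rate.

For a circular section of diameter D = 1.26 m at depth y = 0.642 m, the central angle is θ = 2 arccos(1 − 2y/D) = 3.18 rad. Then A = (D²/8)(θ − sin θ) = 0.6386 m² and P = Dθ/2 = 2.003 m.
Hydraulic radius R = A/P = 0.6386/2.003 = 0.3188 m.
Manning's equation: Q = (1/n) A R^(2/3) S^(1/2) = (1/0.013) × 0.6386 × 0.3188^(2/3) × 0.00047^(1/2) = 0.497 m³/s.

Q = 0.497 m³/s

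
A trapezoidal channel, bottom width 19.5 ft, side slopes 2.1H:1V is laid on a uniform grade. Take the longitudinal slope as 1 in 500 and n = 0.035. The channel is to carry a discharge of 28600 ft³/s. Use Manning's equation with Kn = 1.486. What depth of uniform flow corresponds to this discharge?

Manning's equation rearranged: A R^(2/3) = nQ / (1.486·√S) = 0.035 × 28600 / (1.486 × √0.002) = 15060.
Trying y = 23.3 ft: A R^(2/3) = 8573 — low.
Trying y = 34.4 ft: A R^(2/3) = 21340 — high.
Trying y = 29.7 ft: A R^(2/3) = 15070 — close enough.

y_n = 29.7 ft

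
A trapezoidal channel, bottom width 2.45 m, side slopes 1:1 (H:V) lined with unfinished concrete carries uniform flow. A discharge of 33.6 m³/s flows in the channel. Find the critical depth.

At critical depth, Q² T / (g A³) = 1, i.e. A³/T = Q²/g = 33.6²/9.81 = 115.1.
Trying y = 1.76 m: A³/T = 68.14 — low.
Trying y = 2.28 m: A³/T = 178.9 — high.
Trying y = 2.03 m: A³/T = 115.5 — close enough.

y_c = 2.03 m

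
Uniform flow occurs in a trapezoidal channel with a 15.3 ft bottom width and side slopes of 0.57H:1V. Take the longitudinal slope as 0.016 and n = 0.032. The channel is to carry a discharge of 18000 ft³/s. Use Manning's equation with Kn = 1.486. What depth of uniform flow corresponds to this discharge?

y_n = 23.5 ft

Manning's equation rearranged: A R^(2/3) = nQ / (1.486·√S) = 0.032 × 18000 / (1.486 × √0.016) = 3064.
At y = 26.4 ft: A R^(2/3) = 3849 — high.
At y = 23.5 ft: A R^(2/3) = 3071 — close enough.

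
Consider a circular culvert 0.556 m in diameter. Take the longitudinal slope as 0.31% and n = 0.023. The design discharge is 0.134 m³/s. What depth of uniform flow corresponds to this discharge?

Manning's equation rearranged: A R^(2/3) = nQ / (1·√S) = 0.023 × 0.134 / (√0.0031) = 0.05535.
Trying y = 0.354 m: A R^(2/3) = 0.04783 — short.
Trying y = 0.456 m: A R^(2/3) = 0.06519 — over.
Trying y = 0.394 m: A R^(2/3) = 0.05542 — ≈ 0.05535.

y_n = 0.394 m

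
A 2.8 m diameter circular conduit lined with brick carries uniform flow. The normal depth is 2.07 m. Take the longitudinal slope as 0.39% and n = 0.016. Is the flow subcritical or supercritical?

For a circular section of diameter D = 2.8 m at depth y = 2.07 m, the central angle is θ = 2 arccos(1 − 2y/D) = 4.14 rad. Then A = (D²/8)(θ − sin θ) = 4.88 m² and P = Dθ/2 = 5.796 m.
Hydraulic radius R = A/P = 4.88/5.796 = 0.8421 m.
V = (1/n) R^(2/3) √S = (1/0.016) × 0.8421^(2/3) × √0.0039 = 3.481 m/s. Hydraulic depth D_h = A/T = 4.88/2.459 = 1.985 m.
Froude number Fr = V/√(g·D_h) = 3.481/√(9.81×1.985) = 0.789, which is less than 1, so the flow is subcritical.

subcritical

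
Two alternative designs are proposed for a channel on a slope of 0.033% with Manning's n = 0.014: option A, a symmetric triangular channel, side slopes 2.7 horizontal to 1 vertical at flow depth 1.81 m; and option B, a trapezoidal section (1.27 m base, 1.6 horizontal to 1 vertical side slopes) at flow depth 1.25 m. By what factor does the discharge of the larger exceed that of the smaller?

Channel A: For a triangular section with side slope z = 2.7: A = zy² = 2.7×1.81² = 8.845 m²; P = 2y√(1+z²) = 2×1.81×2.879 = 10.42 m. Hydraulic radius R = A/P = 8.845/10.42 = 0.8487 m. Q_A = (1/0.014)·8.845·0.8487^(2/3)·√0.00033 = 10.29 m³/s.
Channel B: With bottom width b = 1.27 m and side slope z = 1.6: A = (b + zy)y = (1.27 + 1.6×1.25)×1.25 = 4.088 m²; P = b + 2y√(1+z²) = 1.27 + 2×1.25×1.887 = 5.987 m. Hydraulic radius R = A/P = 4.088/5.987 = 0.6827 m. Q_B = (1/0.014)·4.088·0.6827^(2/3)·√0.00033 = 4.112 m³/s.
The larger discharge is 10.29 m³/s and the smaller is 4.112 m³/s; the ratio is 2.5.

2.5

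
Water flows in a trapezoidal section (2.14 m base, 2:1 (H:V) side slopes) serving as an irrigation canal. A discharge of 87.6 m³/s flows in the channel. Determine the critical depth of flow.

At critical depth, Q² T / (g A³) = 1, i.e. A³/T = Q²/g = 87.6²/9.81 = 782.2.
At y = 2.11 m: A³/T = 228.4 — low.
At y = 3.54 m: A³/T = 2133 — high.
At y = 2.82 m: A³/T = 786.9 — close enough.

y_c = 2.82 m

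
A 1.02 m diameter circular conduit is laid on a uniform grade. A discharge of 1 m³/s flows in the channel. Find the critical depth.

At critical depth, Q² T / (g A³) = 1, i.e. A³/T = Q²/g = 1²/9.81 = 0.1019.
At y = 0.693 m: A³/T = 0.217 — too large.
At y = 0.392 m: A³/T = 0.0244 — too small.
At y = 0.57 m: A³/T = 0.1023 — close enough.

y_c = 0.57 m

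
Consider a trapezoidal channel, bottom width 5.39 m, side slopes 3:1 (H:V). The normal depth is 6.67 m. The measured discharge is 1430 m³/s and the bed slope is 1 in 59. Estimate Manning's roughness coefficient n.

n = 0.036

With bottom width b = 5.39 m and side slope z = 3: A = (b + zy)y = (5.39 + 3×6.67)×6.67 = 169.4 m²; P = b + 2y√(1+z²) = 5.39 + 2×6.67×3.162 = 47.57 m.
Hydraulic radius R = A/P = 169.4/47.57 = 3.561 m.
Rearranging Manning's equation: n = (1/Q) A R^(2/3) S^(1/2) = (1/1430) × 169.4 × 3.561^(2/3) × √0.01695 = 0.036.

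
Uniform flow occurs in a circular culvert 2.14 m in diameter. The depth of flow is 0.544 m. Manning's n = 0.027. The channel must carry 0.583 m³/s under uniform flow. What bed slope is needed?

For a circular section of diameter D = 2.14 m at depth y = 0.544 m, the central angle is θ = 2 arccos(1 − 2y/D) = 2.114 rad. Then A = (D²/8)(θ − sin θ) = 0.7199 m² and P = Dθ/2 = 2.262 m.
Hydraulic radius R = A/P = 0.7199/2.262 = 0.3183 m.
From Manning's equation, S = [nQ / (1 A R^(2/3))]² = [0.027 × 0.583 / (1 × 0.7199 × 0.3183^(2/3))]² = 0.0022.

S = 0.0022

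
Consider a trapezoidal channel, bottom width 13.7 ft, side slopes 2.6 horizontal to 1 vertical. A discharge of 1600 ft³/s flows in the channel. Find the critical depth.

At critical depth, Q² T / (g A³) = 1, i.e. A³/T = Q²/g = 1600²/32.2 = 79500.
Try y = 4.74 ft: A³/T = 48950 — short.
Try y = 5.38 ft: A³/T = 79310 — close enough.

y_c = 5.38 ft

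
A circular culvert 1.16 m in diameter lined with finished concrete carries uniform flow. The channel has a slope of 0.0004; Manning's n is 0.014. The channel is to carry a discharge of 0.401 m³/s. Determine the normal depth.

y_n = 0.652 m

Manning's equation rearranged: A R^(2/3) = nQ / (1·√S) = 0.014 × 0.401 / (√0.0004) = 0.2807.
Try y = 0.816 m: A R^(2/3) = 0.3902 — too large.
Try y = 0.652 m: A R^(2/3) = 0.2808 — ≈ 0.2807.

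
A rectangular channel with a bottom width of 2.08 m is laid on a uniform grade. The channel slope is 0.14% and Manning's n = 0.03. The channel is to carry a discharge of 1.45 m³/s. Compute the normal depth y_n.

Manning's equation rearranged: A R^(2/3) = nQ / (1·√S) = 0.03 × 1.45 / (√0.0014) = 1.163.
At y = 1.03 m: A R^(2/3) = 1.381 — high.
At y = 0.632 m: A R^(2/3) = 0.7054 — low.
At y = 0.906 m: A R^(2/3) = 1.162 — matches.

y_n = 0.906 m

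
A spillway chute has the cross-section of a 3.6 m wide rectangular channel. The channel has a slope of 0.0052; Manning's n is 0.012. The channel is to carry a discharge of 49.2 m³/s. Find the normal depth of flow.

y_n = 2.27 m

Manning's equation rearranged: A R^(2/3) = nQ / (1·√S) = 0.012 × 49.2 / (√0.0052) = 8.187.
Try y = 1.7 m: A R^(2/3) = 5.596 — too small.
Try y = 2.78 m: A R^(2/3) = 10.62 — too large.
Try y = 2.27 m: A R^(2/3) = 8.193 — ≈ 8.187.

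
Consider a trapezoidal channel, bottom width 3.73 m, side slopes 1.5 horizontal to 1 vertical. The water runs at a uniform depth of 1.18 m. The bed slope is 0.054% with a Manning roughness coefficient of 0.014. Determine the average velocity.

V = 1.45 m/s

With bottom width b = 3.73 m and side slope z = 1.5: A = (b + zy)y = (3.73 + 1.5×1.18)×1.18 = 6.49 m²; P = b + 2y√(1+z²) = 3.73 + 2×1.18×1.803 = 7.985 m.
Hydraulic radius R = A/P = 6.49/7.985 = 0.8128 m.
From Manning's equation, V = (1/n) R^(2/3) S^(1/2) = (1/0.014) × 0.8128^(2/3) × 0.00054^(1/2) = 1.45 m/s.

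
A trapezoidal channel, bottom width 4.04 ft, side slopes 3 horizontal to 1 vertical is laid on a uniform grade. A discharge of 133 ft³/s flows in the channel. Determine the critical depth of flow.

At critical depth, Q² T / (g A³) = 1, i.e. A³/T = Q²/g = 133²/32.2 = 549.3.
Try y = 1.84 ft: A³/T = 360.9 — too small.
Try y = 2.38 ft: A³/T = 1028 — too large.
Try y = 2.04 ft: A³/T = 546.9 — ≈ 549.3.

y_c = 2.04 ft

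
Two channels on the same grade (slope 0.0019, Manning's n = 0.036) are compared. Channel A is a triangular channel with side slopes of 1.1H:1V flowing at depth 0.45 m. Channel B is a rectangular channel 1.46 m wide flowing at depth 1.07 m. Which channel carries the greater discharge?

channel B

Channel A: For a triangular section with side slope z = 1.1: A = zy² = 1.1×0.45² = 0.2228 m²; P = 2y√(1+z²) = 2×0.45×1.487 = 1.338 m. Hydraulic radius R = A/P = 0.2228/1.338 = 0.1665 m. Q_A = (1/0.036)·0.2228·0.1665^(2/3)·√0.0019 = 0.08162 m³/s.
Channel B: Flow area A = b·y = 1.46 × 1.07 = 1.562 m². Wetted perimeter P = b + 2y = 1.46 + 2×1.07 = 3.6 m. Hydraulic radius R = A/P = 1.562/3.6 = 0.4339 m. Q_B = (1/0.036)·1.562·0.4339^(2/3)·√0.0019 = 1.084 m³/s.
Q_A = 0.08162 m³/s vs Q_B = 1.084 m³/s, so channel B carries more.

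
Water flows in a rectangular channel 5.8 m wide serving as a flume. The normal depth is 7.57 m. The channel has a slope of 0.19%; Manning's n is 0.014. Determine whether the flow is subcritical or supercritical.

Flow area A = b·y = 5.8 × 7.57 = 43.91 m². Wetted perimeter P = b + 2y = 5.8 + 2×7.57 = 20.94 m.
Hydraulic radius R = A/P = 43.91/20.94 = 2.097 m.
V = (1/n) R^(2/3) √S = (1/0.014) × 2.097^(2/3) × √0.0019 = 5.101 m/s. Hydraulic depth D_h = A/T = 43.91/5.8 = 7.57 m.
Froude number Fr = V/√(g·D_h) = 5.101/√(9.81×7.57) = 0.592, which is less than 1, so the flow is subcritical.

subcritical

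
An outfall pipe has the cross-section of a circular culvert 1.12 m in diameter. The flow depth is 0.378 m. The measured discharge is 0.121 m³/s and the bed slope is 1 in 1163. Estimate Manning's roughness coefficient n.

For a circular section of diameter D = 1.12 m at depth y = 0.378 m, the central angle is θ = 2 arccos(1 − 2y/D) = 2.48 rad. Then A = (D²/8)(θ − sin θ) = 0.2924 m² and P = Dθ/2 = 1.389 m.
Hydraulic radius R = A/P = 0.2924/1.389 = 0.2106 m.
Rearranging Manning's equation: n = (1/Q) A R^(2/3) S^(1/2) = (1/0.121) × 0.2924 × 0.2106^(2/3) × √0.0008598 = 0.0251.

n = 0.0251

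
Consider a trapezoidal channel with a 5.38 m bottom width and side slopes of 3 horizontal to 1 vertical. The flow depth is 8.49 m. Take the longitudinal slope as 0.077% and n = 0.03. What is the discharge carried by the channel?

With bottom width b = 5.38 m and side slope z = 3: A = (b + zy)y = (5.38 + 3×8.49)×8.49 = 261.9 m²; P = b + 2y√(1+z²) = 5.38 + 2×8.49×3.162 = 59.08 m.
Hydraulic radius R = A/P = 261.9/59.08 = 4.434 m.
Manning's equation: Q = (1/n) A R^(2/3) S^(1/2) = (1/0.03) × 261.9 × 4.434^(2/3) × 0.00077^(1/2) = 654 m³/s.

Q = 654 m³/s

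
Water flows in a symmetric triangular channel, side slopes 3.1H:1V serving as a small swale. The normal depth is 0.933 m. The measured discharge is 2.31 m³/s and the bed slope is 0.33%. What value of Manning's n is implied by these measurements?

For a triangular section with side slope z = 3.1: A = zy² = 3.1×0.933² = 2.699 m²; P = 2y√(1+z²) = 2×0.933×3.257 = 6.078 m.
Hydraulic radius R = A/P = 2.699/6.078 = 0.444 m.
Rearranging Manning's equation: n = (1/Q) A R^(2/3) S^(1/2) = (1/2.31) × 2.699 × 0.444^(2/3) × √0.0033 = 0.0391.

n = 0.0391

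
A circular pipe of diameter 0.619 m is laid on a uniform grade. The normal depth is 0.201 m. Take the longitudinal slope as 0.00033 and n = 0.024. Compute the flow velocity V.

V = 0.177 m/s

For a circular section of diameter D = 0.619 m at depth y = 0.201 m, the central angle is θ = 2 arccos(1 − 2y/D) = 2.425 rad. Then A = (D²/8)(θ − sin θ) = 0.08471 m² and P = Dθ/2 = 0.7506 m.
Hydraulic radius R = A/P = 0.08471/0.7506 = 0.1129 m.
From Manning's equation, V = (1/n) R^(2/3) S^(1/2) = (1/0.024) × 0.1129^(2/3) × 0.00033^(1/2) = 0.177 m/s.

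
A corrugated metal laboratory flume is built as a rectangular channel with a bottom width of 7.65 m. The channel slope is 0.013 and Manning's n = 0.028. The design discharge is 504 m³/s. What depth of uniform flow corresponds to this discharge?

y_n = 8.48 m

Manning's equation rearranged: A R^(2/3) = nQ / (1·√S) = 0.028 × 504 / (√0.013) = 123.8.
Trying y = 9.26 m: A R^(2/3) = 137.6 — high.
Trying y = 6.91 m: A R^(2/3) = 96.39 — low.
Trying y = 8.48 m: A R^(2/3) = 123.8 — close enough.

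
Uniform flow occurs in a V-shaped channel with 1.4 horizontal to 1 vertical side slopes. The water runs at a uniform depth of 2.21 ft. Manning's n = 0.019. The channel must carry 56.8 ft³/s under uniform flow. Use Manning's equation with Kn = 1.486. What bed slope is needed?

S = 0.013

For a triangular section with side slope z = 1.4: A = zy² = 1.4×2.21² = 6.838 ft²; P = 2y√(1+z²) = 2×2.21×1.72 = 7.604 ft.
Hydraulic radius R = A/P = 6.838/7.604 = 0.8992 ft.
From Manning's equation, S = [nQ / (1.486 A R^(2/3))]² = [0.019 × 56.8 / (1.486 × 6.838 × 0.8992^(2/3))]² = 0.013.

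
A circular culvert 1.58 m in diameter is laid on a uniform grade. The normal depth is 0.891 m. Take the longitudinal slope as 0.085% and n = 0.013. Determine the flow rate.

Q = 1.44 m³/s

For a circular section of diameter D = 1.58 m at depth y = 0.891 m, the central angle is θ = 2 arccos(1 − 2y/D) = 3.398 rad. Then A = (D²/8)(θ − sin θ) = 1.139 m² and P = Dθ/2 = 2.684 m.
Hydraulic radius R = A/P = 1.139/2.684 = 0.4245 m.
Manning's equation: Q = (1/n) A R^(2/3) S^(1/2) = (1/0.013) × 1.139 × 0.4245^(2/3) × 0.00085^(1/2) = 1.44 m³/s.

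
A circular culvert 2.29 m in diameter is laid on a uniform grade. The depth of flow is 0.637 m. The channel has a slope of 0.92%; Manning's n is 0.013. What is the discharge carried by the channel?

Q = 3.54 m³/s

For a circular section of diameter D = 2.29 m at depth y = 0.637 m, the central angle is θ = 2 arccos(1 − 2y/D) = 2.222 rad. Then A = (D²/8)(θ − sin θ) = 0.9354 m² and P = Dθ/2 = 2.544 m.
Hydraulic radius R = A/P = 0.9354/2.544 = 0.3676 m.
Manning's equation: Q = (1/n) A R^(2/3) S^(1/2) = (1/0.013) × 0.9354 × 0.3676^(2/3) × 0.0092^(1/2) = 3.54 m³/s.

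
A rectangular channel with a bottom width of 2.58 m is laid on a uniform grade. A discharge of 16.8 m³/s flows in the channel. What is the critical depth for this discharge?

y_c = 1.63 m

For a rectangular channel, critical depth y_c = (q²/g)^(1/3) where q = Q/b = 16.8/2.58 = 6.512 m²/s.
So y_c = (6.512²/9.81)^(1/3) = 1.63 m.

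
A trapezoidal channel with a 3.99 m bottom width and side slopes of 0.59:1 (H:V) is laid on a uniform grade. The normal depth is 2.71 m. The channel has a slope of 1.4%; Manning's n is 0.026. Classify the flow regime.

With bottom width b = 3.99 m and side slope z = 0.59: A = (b + zy)y = (3.99 + 0.59×2.71)×2.71 = 15.15 m²; P = b + 2y√(1+z²) = 3.99 + 2×2.71×1.161 = 10.28 m.
Hydraulic radius R = A/P = 15.15/10.28 = 1.473 m.
V = (1/n) R^(2/3) √S = (1/0.026) × 1.473^(2/3) × √0.014 = 5.891 m/s. Hydraulic depth D_h = A/T = 15.15/7.188 = 2.107 m.
Froude number Fr = V/√(g·D_h) = 5.891/√(9.81×2.107) = 1.3, which is greater than 1, so the flow is supercritical.

supercritical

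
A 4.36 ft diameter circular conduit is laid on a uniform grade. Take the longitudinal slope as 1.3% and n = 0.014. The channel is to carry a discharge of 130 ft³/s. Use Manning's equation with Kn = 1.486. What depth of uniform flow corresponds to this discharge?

Manning's equation rearranged: A R^(2/3) = nQ / (1.486·√S) = 0.014 × 130 / (1.486 × √0.013) = 10.74.
At y = 1.87 ft: A R^(2/3) = 6.047 — short.
At y = 3.12 ft: A R^(2/3) = 13.62 — over.
At y = 2.64 ft: A R^(2/3) = 10.77 — ≈ 10.74.

y_n = 2.64 ft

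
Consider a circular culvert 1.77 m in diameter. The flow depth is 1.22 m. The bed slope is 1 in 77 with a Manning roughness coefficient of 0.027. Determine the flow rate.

Q = 4.95 m³/s

For a circular section of diameter D = 1.77 m at depth y = 1.22 m, the central angle is θ = 2 arccos(1 − 2y/D) = 3.918 rad. Then A = (D²/8)(θ − sin θ) = 1.809 m² and P = Dθ/2 = 3.467 m.
Hydraulic radius R = A/P = 1.809/3.467 = 0.5216 m.
Manning's equation: Q = (1/n) A R^(2/3) S^(1/2) = (1/0.027) × 1.809 × 0.5216^(2/3) × 0.01299^(1/2) = 4.95 m³/s.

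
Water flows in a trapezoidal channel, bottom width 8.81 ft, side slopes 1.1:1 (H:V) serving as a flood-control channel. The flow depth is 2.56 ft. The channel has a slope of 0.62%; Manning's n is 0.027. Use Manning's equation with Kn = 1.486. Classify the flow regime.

subcritical

With bottom width b = 8.81 ft and side slope z = 1.1: A = (b + zy)y = (8.81 + 1.1×2.56)×2.56 = 29.76 ft²; P = b + 2y√(1+z²) = 8.81 + 2×2.56×1.487 = 16.42 ft.
Hydraulic radius R = A/P = 29.76/16.42 = 1.812 ft.
V = (1.486/n) R^(2/3) √S = (1.486/0.027) × 1.812^(2/3) × √0.0062 = 6.442 ft/s. Hydraulic depth D_h = A/T = 29.76/14.44 = 2.061 ft.
Froude number Fr = V/√(g·D_h) = 6.442/√(32.2×2.061) = 0.791, which is less than 1, so the flow is subcritical.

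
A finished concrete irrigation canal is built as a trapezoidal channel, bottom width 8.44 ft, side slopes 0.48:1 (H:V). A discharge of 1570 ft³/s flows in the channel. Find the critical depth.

y_c = 8.63 ft

At critical depth, Q² T / (g A³) = 1, i.e. A³/T = Q²/g = 1570²/32.2 = 76550.
Try y = 10.1 ft: A³/T = 133300 — too large.
Try y = 8.63 ft: A³/T = 76550 — matches.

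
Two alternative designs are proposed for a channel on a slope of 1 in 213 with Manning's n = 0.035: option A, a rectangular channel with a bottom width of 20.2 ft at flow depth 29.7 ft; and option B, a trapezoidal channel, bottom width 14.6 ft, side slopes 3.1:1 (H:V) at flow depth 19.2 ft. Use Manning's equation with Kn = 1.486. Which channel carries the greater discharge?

channel B

Channel A: Flow area A = b·y = 20.2 × 29.7 = 599.9 ft². Wetted perimeter P = b + 2y = 20.2 + 2×29.7 = 79.6 ft. Hydraulic radius R = A/P = 599.9/79.6 = 7.537 ft. Q_A = (1.486/0.035)·599.9·7.537^(2/3)·√0.004695 = 6709 ft³/s.
Channel B: With bottom width b = 14.6 ft and side slope z = 3.1: A = (b + zy)y = (14.6 + 3.1×19.2)×19.2 = 1423 ft²; P = b + 2y√(1+z²) = 14.6 + 2×19.2×3.257 = 139.7 ft. Hydraulic radius R = A/P = 1423/139.7 = 10.19 ft. Q_B = (1.486/0.035)·1423·10.19^(2/3)·√0.004695 = 19460 ft³/s.
Q_A = 6709 ft³/s vs Q_B = 19460 ft³/s, so channel B carries more.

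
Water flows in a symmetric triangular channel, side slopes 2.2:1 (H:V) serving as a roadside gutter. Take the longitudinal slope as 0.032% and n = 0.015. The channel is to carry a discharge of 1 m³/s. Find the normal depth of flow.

Manning's equation rearranged: A R^(2/3) = nQ / (1·√S) = 0.015 × 1 / (√0.00032) = 0.8385.
At y = 0.627 m: A R^(2/3) = 0.3749 — too small.
At y = 0.982 m: A R^(2/3) = 1.24 — too large.
At y = 0.848 m: A R^(2/3) = 0.8387 — close enough.

y_n = 0.848 m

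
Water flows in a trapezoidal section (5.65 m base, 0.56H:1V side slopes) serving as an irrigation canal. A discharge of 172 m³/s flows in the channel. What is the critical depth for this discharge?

At critical depth, Q² T / (g A³) = 1, i.e. A³/T = Q²/g = 172²/9.81 = 3016.
At y = 4.96 m: A³/T = 6518 — high.
At y = 2.79 m: A³/T = 928.6 — low.
At y = 3.97 m: A³/T = 3025 — close enough.

y_c = 3.97 m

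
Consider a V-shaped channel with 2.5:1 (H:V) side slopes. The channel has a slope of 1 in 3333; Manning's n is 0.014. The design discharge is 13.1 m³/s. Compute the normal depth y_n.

y_n = 2.08 m

Manning's equation rearranged: A R^(2/3) = nQ / (1·√S) = 0.014 × 13.1 / (√0.0003) = 10.59.
At y = 2.45 m: A R^(2/3) = 16.35 — high.
At y = 2.08 m: A R^(2/3) = 10.57 — ≈ 10.59.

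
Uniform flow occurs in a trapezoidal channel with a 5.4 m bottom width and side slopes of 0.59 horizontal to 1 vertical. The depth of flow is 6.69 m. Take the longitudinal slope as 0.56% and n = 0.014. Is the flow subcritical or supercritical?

supercritical

With bottom width b = 5.4 m and side slope z = 0.59: A = (b + zy)y = (5.4 + 0.59×6.69)×6.69 = 62.53 m²; P = b + 2y√(1+z²) = 5.4 + 2×6.69×1.161 = 20.94 m.
Hydraulic radius R = A/P = 62.53/20.94 = 2.987 m.
V = (1/n) R^(2/3) √S = (1/0.014) × 2.987^(2/3) × √0.0056 = 11.09 m/s. Hydraulic depth D_h = A/T = 62.53/13.29 = 4.704 m.
Froude number Fr = V/√(g·D_h) = 11.09/√(9.81×4.704) = 1.63, which is greater than 1, so the flow is supercritical.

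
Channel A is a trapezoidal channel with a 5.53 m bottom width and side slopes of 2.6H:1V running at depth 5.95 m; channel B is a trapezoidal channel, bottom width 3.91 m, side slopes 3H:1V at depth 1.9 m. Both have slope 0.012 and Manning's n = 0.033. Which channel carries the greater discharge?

channel A

Channel A: With bottom width b = 5.53 m and side slope z = 2.6: A = (b + zy)y = (5.53 + 2.6×5.95)×5.95 = 125 m²; P = b + 2y√(1+z²) = 5.53 + 2×5.95×2.786 = 38.68 m. Hydraulic radius R = A/P = 125/38.68 = 3.23 m. Q_A = (1/0.033)·125·3.23^(2/3)·√0.012 = 906.4 m³/s.
Channel B: With bottom width b = 3.91 m and side slope z = 3: A = (b + zy)y = (3.91 + 3×1.9)×1.9 = 18.26 m²; P = b + 2y√(1+z²) = 3.91 + 2×1.9×3.162 = 15.93 m. Hydraulic radius R = A/P = 18.26/15.93 = 1.146 m. Q_B = (1/0.033)·18.26·1.146^(2/3)·√0.012 = 66.39 m³/s.
Q_A = 906.4 m³/s vs Q_B = 66.39 m³/s, so channel A carries more.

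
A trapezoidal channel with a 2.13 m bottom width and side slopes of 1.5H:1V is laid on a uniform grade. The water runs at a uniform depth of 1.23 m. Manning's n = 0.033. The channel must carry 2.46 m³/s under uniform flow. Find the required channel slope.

With bottom width b = 2.13 m and side slope z = 1.5: A = (b + zy)y = (2.13 + 1.5×1.23)×1.23 = 4.889 m²; P = b + 2y√(1+z²) = 2.13 + 2×1.23×1.803 = 6.565 m.
Hydraulic radius R = A/P = 4.889/6.565 = 0.7448 m.
From Manning's equation, S = [nQ / (1 A R^(2/3))]² = [0.033 × 2.46 / (1 × 4.889 × 0.7448^(2/3))]² = 0.000408.

S = 0.000408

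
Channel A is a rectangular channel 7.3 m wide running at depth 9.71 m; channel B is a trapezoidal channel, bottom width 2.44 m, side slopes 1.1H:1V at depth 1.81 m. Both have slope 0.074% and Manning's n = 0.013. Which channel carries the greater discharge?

channel A

Channel A: Flow area A = b·y = 7.3 × 9.71 = 70.88 m². Wetted perimeter P = b + 2y = 7.3 + 2×9.71 = 26.72 m. Hydraulic radius R = A/P = 70.88/26.72 = 2.653 m. Q_A = (1/0.013)·70.88·2.653^(2/3)·√0.00074 = 284.2 m³/s.
Channel B: With bottom width b = 2.44 m and side slope z = 1.1: A = (b + zy)y = (2.44 + 1.1×1.81)×1.81 = 8.02 m²; P = b + 2y√(1+z²) = 2.44 + 2×1.81×1.487 = 7.822 m. Hydraulic radius R = A/P = 8.02/7.822 = 1.025 m. Q_B = (1/0.013)·8.02·1.025^(2/3)·√0.00074 = 17.07 m³/s.
Q_A = 284.2 m³/s vs Q_B = 17.07 m³/s, so channel A carries more.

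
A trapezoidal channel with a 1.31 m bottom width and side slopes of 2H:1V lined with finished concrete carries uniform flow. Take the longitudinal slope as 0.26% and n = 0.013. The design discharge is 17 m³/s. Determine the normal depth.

Manning's equation rearranged: A R^(2/3) = nQ / (1·√S) = 0.013 × 17 / (√0.0026) = 4.334.
Trying y = 1.53 m: A R^(2/3) = 5.858 — high.
Trying y = 0.952 m: A R^(2/3) = 2.053 — low.
Trying y = 1.34 m: A R^(2/3) = 4.343 — close enough.

y_n = 1.34 m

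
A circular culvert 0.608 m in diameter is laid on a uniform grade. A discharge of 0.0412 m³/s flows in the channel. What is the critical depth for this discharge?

y_c = 0.127 m

At critical depth, Q² T / (g A³) = 1, i.e. A³/T = Q²/g = 0.0412²/9.81 = 0.000173.
Try y = 0.0885 m: A³/T = 0.00004167 — low.
Try y = 0.16 m: A³/T = 0.0004241 — high.
Try y = 0.127 m: A³/T = 0.0001722 — ≈ 0.000173.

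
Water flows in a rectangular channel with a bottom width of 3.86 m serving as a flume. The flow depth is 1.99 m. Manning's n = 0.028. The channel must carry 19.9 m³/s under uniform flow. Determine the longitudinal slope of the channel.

S = 0.00541

Flow area A = b·y = 3.86 × 1.99 = 7.681 m². Wetted perimeter P = b + 2y = 3.86 + 2×1.99 = 7.84 m.
Hydraulic radius R = A/P = 7.681/7.84 = 0.9798 m.
From Manning's equation, S = [nQ / (1 A R^(2/3))]² = [0.028 × 19.9 / (1 × 7.681 × 0.9798^(2/3))]² = 0.00541.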